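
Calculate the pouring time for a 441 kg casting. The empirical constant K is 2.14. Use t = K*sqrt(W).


Formula: t = K * sqrt(W)
sqrt(W) = sqrt(441) = 21.00000
t = 2.14 * 21.00000 = 44.9400 s

Answer: 44.9400 s


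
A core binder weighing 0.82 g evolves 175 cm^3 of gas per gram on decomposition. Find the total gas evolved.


Formula: V_gas = W_binder * gas_evolution_rate
V = 0.82 g * 175 cm^3/g = 143.5000 cm^3

Final answer: 143.5000 cm^3


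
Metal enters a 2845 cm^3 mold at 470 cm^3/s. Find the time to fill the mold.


Formula: t_fill = V_mold / Q_flow
t = 2845 cm^3 / 470 cm^3/s = 6.0532 s


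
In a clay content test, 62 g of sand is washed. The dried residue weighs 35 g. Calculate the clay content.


Formula: Clay% = (W_total - W_washed) / W_total * 100
Clay mass = 62 - 35 = 27 g
Clay% = 27 / 62 * 100 = 43.5484%

Answer: 43.5484%


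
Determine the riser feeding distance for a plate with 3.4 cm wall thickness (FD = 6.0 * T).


Formula: FD = 6.0 * T  (riser feeding-distance rule)
FD = 6.0 * 3.4 cm = 20.4000 cm

20.4000 cm


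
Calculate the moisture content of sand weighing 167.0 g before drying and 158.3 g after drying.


Formula: MC = (W_wet - W_dry) / W_wet * 100
Water mass = 167.0 - 158.3 = 8.7 g
MC = 8.7 / 167.0 * 100 = 5.2096%


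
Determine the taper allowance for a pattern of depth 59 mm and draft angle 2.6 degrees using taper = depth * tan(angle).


Formula: taper = depth * tan(draft_angle)
tan(2.6 deg) = 0.0454097
taper = 59 mm * 0.0454097 = 2.6792 mm

2.6792 mm


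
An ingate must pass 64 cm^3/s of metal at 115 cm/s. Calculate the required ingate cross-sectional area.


Formula: A_ingate = Q / v  (continuity equation)
A = 64 cm^3/s / 115 cm/s = 0.5565 cm^2


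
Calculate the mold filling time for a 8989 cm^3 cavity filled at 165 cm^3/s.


Formula: t_fill = V_mold / Q_flow
t = 8989 cm^3 / 165 cm^3/s = 54.4788 s


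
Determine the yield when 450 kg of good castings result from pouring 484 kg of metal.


Formula: Casting Yield = (W_good / W_total) * 100
Yield = (450 kg / 484 kg) * 100 = 92.9752%

Answer: 92.9752%


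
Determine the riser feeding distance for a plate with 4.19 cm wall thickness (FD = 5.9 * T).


Formula: FD = 5.9 * T  (riser feeding-distance rule)
FD = 5.9 * 4.19 cm = 24.7210 cm

24.7210 cm


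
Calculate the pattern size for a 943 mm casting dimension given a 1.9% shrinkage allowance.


Formula: L_pattern = L_casting * (1 + shrinkage_rate/100)
Shrinkage factor = 1 + 1.9/100 = 1.019
L_pattern = 943 mm * 1.019 = 960.9170 mm

Final answer: 960.9170 mm


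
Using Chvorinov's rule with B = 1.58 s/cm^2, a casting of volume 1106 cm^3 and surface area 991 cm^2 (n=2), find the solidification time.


Formula: t_s = B * (V/A)^n  (Chvorinov's rule, n=2)
Modulus M = V/A = 1106/991 = 1.116044 cm
M^2 = 1.116044^2 = 1.245554 cm^2
t_s = 1.58 * 1.245554 = 1.9680 s


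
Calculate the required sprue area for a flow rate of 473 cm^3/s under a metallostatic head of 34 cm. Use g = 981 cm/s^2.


Formula: v = sqrt(2*g*h), A = Q/v
Velocity: v = sqrt(2 * 981 * 34) = sqrt(66708) = 258.2789 cm/s
Sprue area: A = Q / v = 473 / 258.2789 = 1.8314 cm^2

Final answer: 1.8314 cm^2


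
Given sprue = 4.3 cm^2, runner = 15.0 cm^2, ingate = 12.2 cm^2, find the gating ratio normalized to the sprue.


Sprue:Runner:Ingate = 1 : 15.0/4.3 : 12.2/4.3 = 1:3.49:2.84

1:3.49:2.84


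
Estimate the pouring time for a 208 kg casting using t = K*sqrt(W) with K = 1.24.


Formula: t = K * sqrt(W)
sqrt(W) = sqrt(208) = 14.42221
t = 1.24 * 14.42221 = 17.8835 s

17.8835 s


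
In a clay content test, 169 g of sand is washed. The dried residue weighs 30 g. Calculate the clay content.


Formula: Clay% = (W_total - W_washed) / W_total * 100
Clay mass = 169 - 30 = 139 g
Clay% = 139 / 169 * 100 = 82.2485%

Answer: 82.2485%


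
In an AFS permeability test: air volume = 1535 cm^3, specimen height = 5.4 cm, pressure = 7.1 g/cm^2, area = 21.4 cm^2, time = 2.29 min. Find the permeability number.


Formula: Permeability Number P = (V * H) / (p * A * t)
Numerator: V * H = 1535 * 5.4 = 8289.0
Denominator: p * A * t = 7.1 * 21.4 * 2.29 = 347.9426
P = 8289.0 / 347.9426 = 23.8229

Final answer: 23.8229


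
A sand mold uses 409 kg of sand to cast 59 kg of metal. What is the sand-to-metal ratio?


Formula: Sand-to-Metal Ratio = W_sand / W_metal
Ratio = 409 kg / 59 kg = 6.9322

Answer: 6.9322


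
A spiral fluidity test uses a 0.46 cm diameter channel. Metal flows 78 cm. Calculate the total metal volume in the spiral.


Formula: V = pi * (d/2)^2 * L  (cylinder volume)
Radius = 0.46/2 = 0.23 cm
V = pi * 0.23^2 * 78 = 12.9628 cm^3

Final answer: 12.9628 cm^3


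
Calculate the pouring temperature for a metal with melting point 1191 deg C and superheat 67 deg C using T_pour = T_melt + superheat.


Formula: T_pour = T_melt + Superheat
T_pour = 1191 + 67 = 1258 deg C

1258 deg C


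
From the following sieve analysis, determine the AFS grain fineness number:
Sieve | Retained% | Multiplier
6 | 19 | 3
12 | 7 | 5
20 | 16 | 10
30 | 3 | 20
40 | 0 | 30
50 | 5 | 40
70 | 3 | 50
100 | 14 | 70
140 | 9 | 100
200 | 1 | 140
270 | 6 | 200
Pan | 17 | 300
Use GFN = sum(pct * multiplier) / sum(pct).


Formula: GFN = sum(pct * multiplier) / sum(pct)
sum(pct * multiplier) = 8982
sum(pct) = 100
GFN = 8982 / 100 = 89.82

Final answer: 89.82


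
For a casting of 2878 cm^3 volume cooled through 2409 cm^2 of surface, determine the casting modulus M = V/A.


Formula: Casting Modulus M = V / A
M = 2878 cm^3 / 2409 cm^2 = 1.1947 cm

Final answer: 1.1947 cm


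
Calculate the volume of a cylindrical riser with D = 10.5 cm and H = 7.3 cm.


Formula: V = pi * (D/2)^2 * H  (cylinder volume)
Radius = D/2 = 10.5/2 = 5.25 cm
V = pi * 5.25^2 * 7.3 = 632.1081 cm^3

Answer: 632.1081 cm^3


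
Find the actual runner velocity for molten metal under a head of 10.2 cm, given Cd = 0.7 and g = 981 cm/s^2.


Formula: v = Cd * sqrt(2 * g * h)  (Torricelli with discharge coefficient)
2*g*h = 2 * 981 * 10.2 = 20012.4 cm^2/s^2
sqrt(20012.4) = 141.46519 cm/s
v = 0.7 * 141.46519 = 99.0256 cm/s

99.0256 cm/s


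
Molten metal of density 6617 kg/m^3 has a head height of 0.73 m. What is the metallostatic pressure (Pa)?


Formula: P = rho * g * h
rho * g = 6617 * 9.81 = 64912.77 N/m^3
P = 64912.77 * 0.73 = 47386.3221 Pa

Answer: 47386.3221 Pa


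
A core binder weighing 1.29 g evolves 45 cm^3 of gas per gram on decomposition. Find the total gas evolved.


Formula: V_gas = W_binder * gas_evolution_rate
V = 1.29 g * 45 cm^3/g = 58.0500 cm^3


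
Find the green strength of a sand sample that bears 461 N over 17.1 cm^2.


Formula: Compressive Strength = Force / Area
Strength = 461 N / 17.1 cm^2 = 26.9591 N/cm^2

26.9591 N/cm^2


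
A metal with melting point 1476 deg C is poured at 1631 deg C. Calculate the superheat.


Formula: Superheat = T_pour - T_melt
Superheat = 1631 - 1476 = 155 deg C

155 deg C


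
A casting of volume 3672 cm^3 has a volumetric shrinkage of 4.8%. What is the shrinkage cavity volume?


Formula: V_shrink = V_casting * shrinkage_pct / 100
V_shrink = 3672 cm^3 * 4.8 / 100 = 176.2560 cm^3


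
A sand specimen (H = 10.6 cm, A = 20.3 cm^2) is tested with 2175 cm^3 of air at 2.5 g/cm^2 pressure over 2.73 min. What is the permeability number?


Formula: Permeability Number P = (V * H) / (p * A * t)
Numerator: V * H = 2175 * 10.6 = 23055.0
Denominator: p * A * t = 2.5 * 20.3 * 2.73 = 138.5475
P = 23055.0 / 138.5475 = 166.4050

166.4050


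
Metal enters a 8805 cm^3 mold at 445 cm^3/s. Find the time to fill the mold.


Formula: t_fill = V_mold / Q_flow
t = 8805 cm^3 / 445 cm^3/s = 19.7865 s


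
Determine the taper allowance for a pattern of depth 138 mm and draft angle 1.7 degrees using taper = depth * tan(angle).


Formula: taper = depth * tan(draft_angle)
tan(1.7 deg) = 0.0296793
taper = 138 mm * 0.0296793 = 4.0957 mm

Final answer: 4.0957 mm


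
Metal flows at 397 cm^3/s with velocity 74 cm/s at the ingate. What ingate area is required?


Formula: A_ingate = Q / v  (continuity equation)
A = 397 cm^3/s / 74 cm/s = 5.3649 cm^2


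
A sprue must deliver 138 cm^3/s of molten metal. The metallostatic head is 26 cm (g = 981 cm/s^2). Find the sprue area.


Formula: v = sqrt(2*g*h), A = Q/v
Velocity: v = sqrt(2 * 981 * 26) = sqrt(51012) = 225.8584 cm/s
Sprue area: A = Q / v = 138 / 225.8584 = 0.6110 cm^2

0.6110 cm^2


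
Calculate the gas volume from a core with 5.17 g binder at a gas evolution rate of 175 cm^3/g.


Formula: V_gas = W_binder * gas_evolution_rate
V = 5.17 g * 175 cm^3/g = 904.7500 cm^3

Answer: 904.7500 cm^3


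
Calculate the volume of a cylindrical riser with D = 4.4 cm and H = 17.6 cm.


Formula: V = pi * (D/2)^2 * H  (cylinder volume)
Radius = D/2 = 4.4/2 = 2.2 cm
V = pi * 2.2^2 * 17.6 = 267.6134 cm^3


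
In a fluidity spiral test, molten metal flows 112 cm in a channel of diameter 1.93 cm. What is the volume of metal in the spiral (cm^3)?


Formula: V = pi * (d/2)^2 * L  (cylinder volume)
Radius = 1.93/2 = 0.965 cm
V = pi * 0.965^2 * 112 = 327.6593 cm^3

327.6593 cm^3


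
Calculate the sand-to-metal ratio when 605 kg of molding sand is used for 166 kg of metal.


Formula: Sand-to-Metal Ratio = W_sand / W_metal
Ratio = 605 kg / 166 kg = 3.6446


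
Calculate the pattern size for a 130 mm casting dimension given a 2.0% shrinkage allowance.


Formula: L_pattern = L_casting * (1 + shrinkage_rate/100)
Shrinkage factor = 1 + 2.0/100 = 1.02
L_pattern = 130 mm * 1.02 = 132.6000 mm

Answer: 132.6000 mm


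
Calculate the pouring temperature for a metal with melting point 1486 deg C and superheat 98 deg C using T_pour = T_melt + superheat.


Formula: T_pour = T_melt + Superheat
T_pour = 1486 + 98 = 1584 deg C


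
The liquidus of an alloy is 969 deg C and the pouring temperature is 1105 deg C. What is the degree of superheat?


Formula: Superheat = T_pour - T_melt
Superheat = 1105 - 969 = 136 deg C

Final answer: 136 deg C


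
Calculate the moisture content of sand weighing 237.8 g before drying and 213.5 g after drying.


Formula: MC = (W_wet - W_dry) / W_wet * 100
Water mass = 237.8 - 213.5 = 24.3 g
MC = 24.3 / 237.8 * 100 = 10.2187%

10.2187%


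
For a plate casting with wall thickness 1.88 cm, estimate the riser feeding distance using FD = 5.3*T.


Formula: FD = 5.3 * T  (riser feeding-distance rule)
FD = 5.3 * 1.88 cm = 9.9640 cm


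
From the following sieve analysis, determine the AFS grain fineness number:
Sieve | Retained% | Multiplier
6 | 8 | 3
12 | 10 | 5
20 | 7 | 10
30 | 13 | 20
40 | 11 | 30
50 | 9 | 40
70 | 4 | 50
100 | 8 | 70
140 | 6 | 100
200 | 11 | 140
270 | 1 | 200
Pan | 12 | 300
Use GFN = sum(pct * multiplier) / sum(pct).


Formula: GFN = sum(pct * multiplier) / sum(pct)
sum(pct * multiplier) = 7794
sum(pct) = 100
GFN = 7794 / 100 = 77.94

Final answer: 77.94


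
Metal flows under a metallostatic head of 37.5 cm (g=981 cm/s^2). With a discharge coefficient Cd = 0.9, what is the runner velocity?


Formula: v = Cd * sqrt(2 * g * h)  (Torricelli with discharge coefficient)
2*g*h = 2 * 981 * 37.5 = 73575.0 cm^2/s^2
sqrt(73575.0) = 271.24712 cm/s
v = 0.9 * 271.24712 = 244.1224 cm/s


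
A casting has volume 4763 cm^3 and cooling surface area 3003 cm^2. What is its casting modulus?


Formula: Casting Modulus M = V / A
M = 4763 cm^3 / 3003 cm^2 = 1.5861 cm

Answer: 1.5861 cm


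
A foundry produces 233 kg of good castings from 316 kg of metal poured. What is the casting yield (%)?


Formula: Casting Yield = (W_good / W_total) * 100
Yield = (233 kg / 316 kg) * 100 = 73.7342%


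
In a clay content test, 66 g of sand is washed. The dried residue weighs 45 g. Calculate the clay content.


Formula: Clay% = (W_total - W_washed) / W_total * 100
Clay mass = 66 - 45 = 21 g
Clay% = 21 / 66 * 100 = 31.8182%

Answer: 31.8182%


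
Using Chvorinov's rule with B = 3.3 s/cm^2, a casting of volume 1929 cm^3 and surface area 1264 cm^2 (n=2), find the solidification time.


Formula: t_s = B * (V/A)^n  (Chvorinov's rule, n=2)
Modulus M = V/A = 1929/1264 = 1.526108 cm
M^2 = 1.526108^2 = 2.329006 cm^2
t_s = 3.3 * 2.329006 = 7.6857 s

Answer: 7.6857 s


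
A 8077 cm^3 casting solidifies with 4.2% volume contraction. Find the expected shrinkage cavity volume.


Formula: V_shrink = V_casting * shrinkage_pct / 100
V_shrink = 8077 cm^3 * 4.2 / 100 = 339.2340 cm^3

339.2340 cm^3


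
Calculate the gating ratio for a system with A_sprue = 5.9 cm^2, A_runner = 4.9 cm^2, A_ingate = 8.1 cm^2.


Sprue:Runner:Ingate = 1 : 4.9/5.9 : 8.1/5.9 = 1:0.83:1.37

1:0.83:1.37


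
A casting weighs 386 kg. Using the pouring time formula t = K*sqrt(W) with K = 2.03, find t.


Formula: t = K * sqrt(W)
sqrt(W) = sqrt(386) = 19.64688
t = 2.03 * 19.64688 = 39.8832 s

Answer: 39.8832 s


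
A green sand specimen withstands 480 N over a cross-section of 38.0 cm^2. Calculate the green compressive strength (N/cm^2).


Formula: Compressive Strength = Force / Area
Strength = 480 N / 38.0 cm^2 = 12.6316 N/cm^2


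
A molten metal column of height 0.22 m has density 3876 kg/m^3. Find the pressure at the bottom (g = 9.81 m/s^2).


Formula: P = rho * g * h
rho * g = 3876 * 9.81 = 38023.56 N/m^3
P = 38023.56 * 0.22 = 8365.1832 Pa

Answer: 8365.1832 Pa


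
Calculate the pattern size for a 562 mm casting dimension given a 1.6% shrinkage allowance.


Formula: L_pattern = L_casting * (1 + shrinkage_rate/100)
Shrinkage factor = 1 + 1.6/100 = 1.016
L_pattern = 562 mm * 1.016 = 570.9920 mm


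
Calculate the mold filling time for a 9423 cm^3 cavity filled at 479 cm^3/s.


Formula: t_fill = V_mold / Q_flow
t = 9423 cm^3 / 479 cm^3/s = 19.6722 s


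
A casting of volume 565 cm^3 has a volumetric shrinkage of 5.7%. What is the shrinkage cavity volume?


Formula: V_shrink = V_casting * shrinkage_pct / 100
V_shrink = 565 cm^3 * 5.7 / 100 = 32.2050 cm^3

Final answer: 32.2050 cm^3


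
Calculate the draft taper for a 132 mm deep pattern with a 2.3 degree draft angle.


Formula: taper = depth * tan(draft_angle)
tan(2.3 deg) = 0.0401641
taper = 132 mm * 0.0401641 = 5.3017 mm


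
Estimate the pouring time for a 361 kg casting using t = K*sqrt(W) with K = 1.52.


Formula: t = K * sqrt(W)
sqrt(W) = sqrt(361) = 19.00000
t = 1.52 * 19.00000 = 28.8800 s

Final answer: 28.8800 s


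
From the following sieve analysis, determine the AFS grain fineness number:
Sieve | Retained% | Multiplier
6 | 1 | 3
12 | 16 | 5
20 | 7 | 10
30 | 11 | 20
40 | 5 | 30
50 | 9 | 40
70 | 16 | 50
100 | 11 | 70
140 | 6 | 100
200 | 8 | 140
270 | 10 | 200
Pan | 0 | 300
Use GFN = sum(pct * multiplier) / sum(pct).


Formula: GFN = sum(pct * multiplier) / sum(pct)
sum(pct * multiplier) = 6173
sum(pct) = 100
GFN = 6173 / 100 = 61.73

Answer: 61.73


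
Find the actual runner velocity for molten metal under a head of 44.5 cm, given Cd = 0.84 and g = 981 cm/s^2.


Formula: v = Cd * sqrt(2 * g * h)  (Torricelli with discharge coefficient)
2*g*h = 2 * 981 * 44.5 = 87309.0 cm^2/s^2
sqrt(87309.0) = 295.48096 cm/s
v = 0.84 * 295.48096 = 248.2040 cm/s

248.2040 cm/s


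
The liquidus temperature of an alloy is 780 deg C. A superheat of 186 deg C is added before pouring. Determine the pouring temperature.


Formula: T_pour = T_melt + Superheat
T_pour = 780 + 186 = 966 deg C

966 deg C


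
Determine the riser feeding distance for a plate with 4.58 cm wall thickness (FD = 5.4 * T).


Formula: FD = 5.4 * T  (riser feeding-distance rule)
FD = 5.4 * 4.58 cm = 24.7320 cm

24.7320 cm


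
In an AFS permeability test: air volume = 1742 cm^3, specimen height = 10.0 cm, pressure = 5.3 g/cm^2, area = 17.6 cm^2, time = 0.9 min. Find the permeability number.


Formula: Permeability Number P = (V * H) / (p * A * t)
Numerator: V * H = 1742 * 10.0 = 17420.0
Denominator: p * A * t = 5.3 * 17.6 * 0.9 = 83.952
P = 17420.0 / 83.952 = 207.4995


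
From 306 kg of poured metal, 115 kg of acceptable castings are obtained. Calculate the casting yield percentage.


Formula: Casting Yield = (W_good / W_total) * 100
Yield = (115 kg / 306 kg) * 100 = 37.5817%

Answer: 37.5817%


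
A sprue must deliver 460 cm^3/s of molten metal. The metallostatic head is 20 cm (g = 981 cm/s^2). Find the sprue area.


Formula: v = sqrt(2*g*h), A = Q/v
Velocity: v = sqrt(2 * 981 * 20) = sqrt(39240) = 198.0909 cm/s
Sprue area: A = Q / v = 460 / 198.0909 = 2.3222 cm^2


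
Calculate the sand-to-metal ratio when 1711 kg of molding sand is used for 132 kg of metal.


Formula: Sand-to-Metal Ratio = W_sand / W_metal
Ratio = 1711 kg / 132 kg = 12.9621

Answer: 12.9621


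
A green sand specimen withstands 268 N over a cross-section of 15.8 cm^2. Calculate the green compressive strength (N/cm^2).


Formula: Compressive Strength = Force / Area
Strength = 268 N / 15.8 cm^2 = 16.9620 N/cm^2

Answer: 16.9620 N/cm^2


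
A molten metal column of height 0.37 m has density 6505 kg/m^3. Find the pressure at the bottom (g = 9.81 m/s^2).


Formula: P = rho * g * h
rho * g = 6505 * 9.81 = 63814.05 N/m^3
P = 63814.05 * 0.37 = 23611.1985 Pa

Answer: 23611.1985 Pa


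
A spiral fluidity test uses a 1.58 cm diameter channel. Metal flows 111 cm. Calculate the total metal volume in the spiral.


Formula: V = pi * (d/2)^2 * L  (cylinder volume)
Radius = 1.58/2 = 0.79 cm
V = pi * 0.79^2 * 111 = 217.6341 cm^3

Final answer: 217.6341 cm^3


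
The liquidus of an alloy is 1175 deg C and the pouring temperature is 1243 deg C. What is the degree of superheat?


Formula: Superheat = T_pour - T_melt
Superheat = 1243 - 1175 = 68 deg C


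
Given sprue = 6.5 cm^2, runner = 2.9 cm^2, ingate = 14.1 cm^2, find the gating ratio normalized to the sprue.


Sprue:Runner:Ingate = 1 : 2.9/6.5 : 14.1/6.5 = 1:0.45:2.17


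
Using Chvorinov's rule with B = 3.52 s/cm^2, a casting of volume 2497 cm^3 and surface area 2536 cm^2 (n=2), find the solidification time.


Formula: t_s = B * (V/A)^n  (Chvorinov's rule, n=2)
Modulus M = V/A = 2497/2536 = 0.984621 cm
M^2 = 0.984621^2 = 0.969479 cm^2
t_s = 3.52 * 0.969479 = 3.4126 s

Answer: 3.4126 s


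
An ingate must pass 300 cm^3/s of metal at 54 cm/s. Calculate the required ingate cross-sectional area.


Formula: A_ingate = Q / v  (continuity equation)
A = 300 cm^3/s / 54 cm/s = 5.5556 cm^2


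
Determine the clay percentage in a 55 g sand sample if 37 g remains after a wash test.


Formula: Clay% = (W_total - W_washed) / W_total * 100
Clay mass = 55 - 37 = 18 g
Clay% = 18 / 55 * 100 = 32.7273%

32.7273%


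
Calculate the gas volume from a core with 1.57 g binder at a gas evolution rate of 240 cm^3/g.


Formula: V_gas = W_binder * gas_evolution_rate
V = 1.57 g * 240 cm^3/g = 376.8000 cm^3


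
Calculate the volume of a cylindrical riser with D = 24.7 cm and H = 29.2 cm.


Formula: V = pi * (D/2)^2 * H  (cylinder volume)
Radius = D/2 = 24.7/2 = 12.35 cm
V = pi * 12.35^2 * 29.2 = 13991.5761 cm^3

Final answer: 13991.5761 cm^3


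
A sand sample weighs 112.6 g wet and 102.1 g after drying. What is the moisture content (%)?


Formula: MC = (W_wet - W_dry) / W_wet * 100
Water mass = 112.6 - 102.1 = 10.5 g
MC = 10.5 / 112.6 * 100 = 9.3250%


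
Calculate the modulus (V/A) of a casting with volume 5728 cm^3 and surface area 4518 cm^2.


Formula: Casting Modulus M = V / A
M = 5728 cm^3 / 4518 cm^2 = 1.2678 cm


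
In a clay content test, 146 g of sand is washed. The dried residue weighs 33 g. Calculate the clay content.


Formula: Clay% = (W_total - W_washed) / W_total * 100
Clay mass = 146 - 33 = 113 g
Clay% = 113 / 146 * 100 = 77.3973%


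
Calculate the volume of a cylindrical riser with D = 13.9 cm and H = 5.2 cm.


Formula: V = pi * (D/2)^2 * H  (cylinder volume)
Radius = D/2 = 13.9/2 = 6.95 cm
V = pi * 6.95^2 * 5.2 = 789.0833 cm^3

789.0833 cm^3


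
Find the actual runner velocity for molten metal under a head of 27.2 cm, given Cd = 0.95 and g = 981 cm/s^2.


Formula: v = Cd * sqrt(2 * g * h)  (Torricelli with discharge coefficient)
2*g*h = 2 * 981 * 27.2 = 53366.4 cm^2/s^2
sqrt(53366.4) = 231.01169 cm/s
v = 0.95 * 231.01169 = 219.4611 cm/s

Answer: 219.4611 cm/s


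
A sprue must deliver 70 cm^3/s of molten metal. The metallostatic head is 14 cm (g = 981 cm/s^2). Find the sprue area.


Formula: v = sqrt(2*g*h), A = Q/v
Velocity: v = sqrt(2 * 981 * 14) = sqrt(27468) = 165.7347 cm/s
Sprue area: A = Q / v = 70 / 165.7347 = 0.4224 cm^2

Answer: 0.4224 cm^2


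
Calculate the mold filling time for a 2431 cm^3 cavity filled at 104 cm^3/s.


Formula: t_fill = V_mold / Q_flow
t = 2431 cm^3 / 104 cm^3/s = 23.3750 s

23.3750 s


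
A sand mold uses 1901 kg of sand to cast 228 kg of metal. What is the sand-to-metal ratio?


Formula: Sand-to-Metal Ratio = W_sand / W_metal
Ratio = 1901 kg / 228 kg = 8.3377

Answer: 8.3377


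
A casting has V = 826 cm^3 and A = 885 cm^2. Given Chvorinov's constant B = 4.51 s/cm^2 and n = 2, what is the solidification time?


Formula: t_s = B * (V/A)^n  (Chvorinov's rule, n=2)
Modulus M = V/A = 826/885 = 0.933333 cm
M^2 = 0.933333^2 = 0.871110 cm^2
t_s = 4.51 * 0.871110 = 3.9287 s

3.9287 s


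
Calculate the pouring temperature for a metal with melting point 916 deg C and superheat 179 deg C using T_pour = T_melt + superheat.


Formula: T_pour = T_melt + Superheat
T_pour = 916 + 179 = 1095 deg C

Answer: 1095 deg C


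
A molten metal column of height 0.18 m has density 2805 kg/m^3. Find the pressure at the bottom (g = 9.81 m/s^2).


Formula: P = rho * g * h
rho * g = 2805 * 9.81 = 27517.05 N/m^3
P = 27517.05 * 0.18 = 4953.0690 Pa

Final answer: 4953.0690 Pa


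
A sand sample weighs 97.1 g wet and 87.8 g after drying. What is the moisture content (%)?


Formula: MC = (W_wet - W_dry) / W_wet * 100
Water mass = 97.1 - 87.8 = 9.3 g
MC = 9.3 / 97.1 * 100 = 9.5778%

9.5778%


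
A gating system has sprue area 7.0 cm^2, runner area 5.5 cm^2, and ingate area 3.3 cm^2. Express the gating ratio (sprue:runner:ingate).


Sprue:Runner:Ingate = 1 : 5.5/7.0 : 3.3/7.0 = 1:0.79:0.47


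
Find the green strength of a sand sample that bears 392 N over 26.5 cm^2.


Formula: Compressive Strength = Force / Area
Strength = 392 N / 26.5 cm^2 = 14.7925 N/cm^2


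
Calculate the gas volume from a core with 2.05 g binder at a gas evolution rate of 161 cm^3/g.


Formula: V_gas = W_binder * gas_evolution_rate
V = 2.05 g * 161 cm^3/g = 330.0500 cm^3

Answer: 330.0500 cm^3


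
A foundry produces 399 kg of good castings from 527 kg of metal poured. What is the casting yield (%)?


Formula: Casting Yield = (W_good / W_total) * 100
Yield = (399 kg / 527 kg) * 100 = 75.7116%

Final answer: 75.7116%


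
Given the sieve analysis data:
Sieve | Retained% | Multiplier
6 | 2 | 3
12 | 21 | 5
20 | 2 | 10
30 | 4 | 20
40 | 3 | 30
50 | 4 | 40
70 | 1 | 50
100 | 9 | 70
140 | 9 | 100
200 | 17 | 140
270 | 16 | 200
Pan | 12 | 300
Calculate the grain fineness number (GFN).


Formula: GFN = sum(pct * multiplier) / sum(pct)
sum(pct * multiplier) = 11221
sum(pct) = 100
GFN = 11221 / 100 = 112.21

Answer: 112.21


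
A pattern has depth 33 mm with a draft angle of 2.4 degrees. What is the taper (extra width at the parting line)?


Formula: taper = depth * tan(draft_angle)
tan(2.4 deg) = 0.0419124
taper = 33 mm * 0.0419124 = 1.3831 mm

1.3831 mm


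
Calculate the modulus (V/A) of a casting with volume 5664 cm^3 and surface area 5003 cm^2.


Formula: Casting Modulus M = V / A
M = 5664 cm^3 / 5003 cm^2 = 1.1321 cm

1.1321 cm


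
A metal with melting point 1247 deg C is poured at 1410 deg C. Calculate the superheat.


Formula: Superheat = T_pour - T_melt
Superheat = 1410 - 1247 = 163 deg C

Final answer: 163 deg C


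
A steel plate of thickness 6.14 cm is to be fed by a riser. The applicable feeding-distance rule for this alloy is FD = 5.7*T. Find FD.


Formula: FD = 5.7 * T  (riser feeding-distance rule)
FD = 5.7 * 6.14 cm = 34.9980 cm

34.9980 cm


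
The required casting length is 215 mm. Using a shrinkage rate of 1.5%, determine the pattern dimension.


Formula: L_pattern = L_casting * (1 + shrinkage_rate/100)
Shrinkage factor = 1 + 1.5/100 = 1.015
L_pattern = 215 mm * 1.015 = 218.2250 mm

Final answer: 218.2250 mm


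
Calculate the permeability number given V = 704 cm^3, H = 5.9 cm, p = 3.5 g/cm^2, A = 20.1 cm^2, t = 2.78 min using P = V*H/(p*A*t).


Formula: Permeability Number P = (V * H) / (p * A * t)
Numerator: V * H = 704 * 5.9 = 4153.6
Denominator: p * A * t = 3.5 * 20.1 * 2.78 = 195.573
P = 4153.6 / 195.573 = 21.2381


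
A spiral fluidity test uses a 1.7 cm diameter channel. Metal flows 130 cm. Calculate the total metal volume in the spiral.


Formula: V = pi * (d/2)^2 * L  (cylinder volume)
Radius = 1.7/2 = 0.85 cm
V = pi * 0.85^2 * 130 = 295.0741 cm^3

295.0741 cm^3


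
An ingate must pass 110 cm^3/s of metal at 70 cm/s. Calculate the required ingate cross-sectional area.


Formula: A_ingate = Q / v  (continuity equation)
A = 110 cm^3/s / 70 cm/s = 1.5714 cm^2


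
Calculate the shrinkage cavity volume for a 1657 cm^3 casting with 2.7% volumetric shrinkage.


Formula: V_shrink = V_casting * shrinkage_pct / 100
V_shrink = 1657 cm^3 * 2.7 / 100 = 44.7390 cm^3


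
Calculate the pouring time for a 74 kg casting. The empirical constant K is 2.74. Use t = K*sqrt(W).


Formula: t = K * sqrt(W)
sqrt(W) = sqrt(74) = 8.60233
t = 2.74 * 8.60233 = 23.5704 s

Final answer: 23.5704 s


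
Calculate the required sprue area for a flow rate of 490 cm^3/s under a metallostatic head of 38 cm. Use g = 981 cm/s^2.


Formula: v = sqrt(2*g*h), A = Q/v
Velocity: v = sqrt(2 * 981 * 38) = sqrt(74556) = 273.0494 cm/s
Sprue area: A = Q / v = 490 / 273.0494 = 1.7945 cm^2

Final answer: 1.7945 cm^2


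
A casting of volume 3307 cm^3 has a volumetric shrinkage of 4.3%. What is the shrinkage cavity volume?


Formula: V_shrink = V_casting * shrinkage_pct / 100
V_shrink = 3307 cm^3 * 4.3 / 100 = 142.2010 cm^3

Final answer: 142.2010 cm^3


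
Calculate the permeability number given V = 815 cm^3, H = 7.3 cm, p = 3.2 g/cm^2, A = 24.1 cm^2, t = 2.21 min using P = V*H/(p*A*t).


Formula: Permeability Number P = (V * H) / (p * A * t)
Numerator: V * H = 815 * 7.3 = 5949.5
Denominator: p * A * t = 3.2 * 24.1 * 2.21 = 170.4352
P = 5949.5 / 170.4352 = 34.9077

34.9077


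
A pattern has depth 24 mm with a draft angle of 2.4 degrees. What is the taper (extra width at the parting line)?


Formula: taper = depth * tan(draft_angle)
tan(2.4 deg) = 0.0419124
taper = 24 mm * 0.0419124 = 1.0059 mm


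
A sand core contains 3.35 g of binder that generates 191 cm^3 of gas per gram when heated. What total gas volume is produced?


Formula: V_gas = W_binder * gas_evolution_rate
V = 3.35 g * 191 cm^3/g = 639.8500 cm^3

639.8500 cm^3


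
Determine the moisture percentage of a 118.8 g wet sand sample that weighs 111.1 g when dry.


Formula: MC = (W_wet - W_dry) / W_wet * 100
Water mass = 118.8 - 111.1 = 7.7 g
MC = 7.7 / 118.8 * 100 = 6.4815%

6.4815%


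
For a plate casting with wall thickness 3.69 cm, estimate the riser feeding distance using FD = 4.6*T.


Formula: FD = 4.6 * T  (riser feeding-distance rule)
FD = 4.6 * 3.69 cm = 16.9740 cm


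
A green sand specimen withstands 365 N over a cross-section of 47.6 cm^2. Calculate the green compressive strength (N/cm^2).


Formula: Compressive Strength = Force / Area
Strength = 365 N / 47.6 cm^2 = 7.6681 N/cm^2

7.6681 N/cm^2


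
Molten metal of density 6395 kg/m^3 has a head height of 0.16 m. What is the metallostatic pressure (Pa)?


Formula: P = rho * g * h
rho * g = 6395 * 9.81 = 62734.95 N/m^3
P = 62734.95 * 0.16 = 10037.5920 Pa


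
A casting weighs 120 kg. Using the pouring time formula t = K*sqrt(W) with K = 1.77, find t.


Formula: t = K * sqrt(W)
sqrt(W) = sqrt(120) = 10.95445
t = 1.77 * 10.95445 = 19.3894 s

Answer: 19.3894 s


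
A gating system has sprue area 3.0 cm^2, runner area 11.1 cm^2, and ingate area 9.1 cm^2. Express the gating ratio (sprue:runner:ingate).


Sprue:Runner:Ingate = 1 : 11.1/3.0 : 9.1/3.0 = 1:3.70:3.03

1:3.70:3.03


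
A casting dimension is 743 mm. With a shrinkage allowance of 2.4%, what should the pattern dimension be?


Formula: L_pattern = L_casting * (1 + shrinkage_rate/100)
Shrinkage factor = 1 + 2.4/100 = 1.024
L_pattern = 743 mm * 1.024 = 760.8320 mm


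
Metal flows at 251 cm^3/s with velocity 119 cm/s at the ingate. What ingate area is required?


Formula: A_ingate = Q / v  (continuity equation)
A = 251 cm^3/s / 119 cm/s = 2.1092 cm^2

2.1092 cm^2


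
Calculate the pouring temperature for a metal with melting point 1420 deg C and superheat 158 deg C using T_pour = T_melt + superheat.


Formula: T_pour = T_melt + Superheat
T_pour = 1420 + 158 = 1578 deg C


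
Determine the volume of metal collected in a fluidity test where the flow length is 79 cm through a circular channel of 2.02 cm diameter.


Formula: V = pi * (d/2)^2 * L  (cylinder volume)
Radius = 2.02/2 = 1.01 cm
V = pi * 1.01^2 * 79 = 253.1744 cm^3


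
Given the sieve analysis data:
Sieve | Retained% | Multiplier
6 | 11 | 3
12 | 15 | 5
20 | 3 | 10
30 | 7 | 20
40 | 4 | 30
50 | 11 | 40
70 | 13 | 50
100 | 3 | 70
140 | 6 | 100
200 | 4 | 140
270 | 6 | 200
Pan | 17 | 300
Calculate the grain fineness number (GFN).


Formula: GFN = sum(pct * multiplier) / sum(pct)
sum(pct * multiplier) = 9158
sum(pct) = 100
GFN = 9158 / 100 = 91.58


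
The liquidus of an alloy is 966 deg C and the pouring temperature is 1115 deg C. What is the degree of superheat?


Formula: Superheat = T_pour - T_melt
Superheat = 1115 - 966 = 149 deg C


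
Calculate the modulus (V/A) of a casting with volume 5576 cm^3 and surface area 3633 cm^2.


Formula: Casting Modulus M = V / A
M = 5576 cm^3 / 3633 cm^2 = 1.5348 cm

1.5348 cm


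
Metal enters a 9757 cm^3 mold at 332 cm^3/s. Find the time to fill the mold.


Formula: t_fill = V_mold / Q_flow
t = 9757 cm^3 / 332 cm^3/s = 29.3886 s

29.3886 s


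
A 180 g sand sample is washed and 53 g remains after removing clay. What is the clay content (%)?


Formula: Clay% = (W_total - W_washed) / W_total * 100
Clay mass = 180 - 53 = 127 g
Clay% = 127 / 180 * 100 = 70.5556%


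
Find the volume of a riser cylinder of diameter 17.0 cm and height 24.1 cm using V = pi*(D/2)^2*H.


Formula: V = pi * (D/2)^2 * H  (cylinder volume)
Radius = D/2 = 17.0/2 = 8.5 cm
V = pi * 8.5^2 * 24.1 = 5470.2197 cm^3


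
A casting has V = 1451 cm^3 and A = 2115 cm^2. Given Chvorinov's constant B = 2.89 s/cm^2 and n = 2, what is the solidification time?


Formula: t_s = B * (V/A)^n  (Chvorinov's rule, n=2)
Modulus M = V/A = 1451/2115 = 0.686052 cm
M^2 = 0.686052^2 = 0.470667 cm^2
t_s = 2.89 * 0.470667 = 1.3602 s

Answer: 1.3602 s


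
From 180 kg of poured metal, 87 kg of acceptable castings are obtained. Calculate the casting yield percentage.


Formula: Casting Yield = (W_good / W_total) * 100
Yield = (87 kg / 180 kg) * 100 = 48.3333%

Final answer: 48.3333%


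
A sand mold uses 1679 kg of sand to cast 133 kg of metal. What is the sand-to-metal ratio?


Formula: Sand-to-Metal Ratio = W_sand / W_metal
Ratio = 1679 kg / 133 kg = 12.6241

Final answer: 12.6241


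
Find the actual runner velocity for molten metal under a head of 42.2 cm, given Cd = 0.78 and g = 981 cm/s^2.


Formula: v = Cd * sqrt(2 * g * h)  (Torricelli with discharge coefficient)
2*g*h = 2 * 981 * 42.2 = 82796.4 cm^2/s^2
sqrt(82796.4) = 287.74364 cm/s
v = 0.78 * 287.74364 = 224.4400 cm/s

Answer: 224.4400 cm/s


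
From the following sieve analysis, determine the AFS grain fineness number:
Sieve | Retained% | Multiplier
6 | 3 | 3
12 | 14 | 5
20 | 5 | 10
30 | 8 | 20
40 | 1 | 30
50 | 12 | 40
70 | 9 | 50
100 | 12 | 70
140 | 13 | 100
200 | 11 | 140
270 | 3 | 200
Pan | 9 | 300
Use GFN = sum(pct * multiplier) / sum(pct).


Formula: GFN = sum(pct * multiplier) / sum(pct)
sum(pct * multiplier) = 8229
sum(pct) = 100
GFN = 8229 / 100 = 82.29

Answer: 82.29


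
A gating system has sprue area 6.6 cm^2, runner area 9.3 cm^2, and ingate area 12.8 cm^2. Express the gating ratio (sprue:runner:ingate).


Sprue:Runner:Ingate = 1 : 9.3/6.6 : 12.8/6.6 = 1:1.41:1.94

Final answer: 1:1.41:1.94


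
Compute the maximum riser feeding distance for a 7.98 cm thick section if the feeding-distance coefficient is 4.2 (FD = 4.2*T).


Formula: FD = 4.2 * T  (riser feeding-distance rule)
FD = 4.2 * 7.98 cm = 33.5160 cm


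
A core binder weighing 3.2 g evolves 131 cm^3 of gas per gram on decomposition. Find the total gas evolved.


Formula: V_gas = W_binder * gas_evolution_rate
V = 3.2 g * 131 cm^3/g = 419.2000 cm^3


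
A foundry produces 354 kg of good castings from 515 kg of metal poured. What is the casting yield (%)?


Formula: Casting Yield = (W_good / W_total) * 100
Yield = (354 kg / 515 kg) * 100 = 68.7379%


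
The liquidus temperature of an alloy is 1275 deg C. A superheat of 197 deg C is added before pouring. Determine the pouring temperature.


Formula: T_pour = T_melt + Superheat
T_pour = 1275 + 197 = 1472 deg C


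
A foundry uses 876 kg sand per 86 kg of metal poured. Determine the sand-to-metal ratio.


Formula: Sand-to-Metal Ratio = W_sand / W_metal
Ratio = 876 kg / 86 kg = 10.1860


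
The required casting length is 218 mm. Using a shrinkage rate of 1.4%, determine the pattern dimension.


Formula: L_pattern = L_casting * (1 + shrinkage_rate/100)
Shrinkage factor = 1 + 1.4/100 = 1.014
L_pattern = 218 mm * 1.014 = 221.0520 mm

Answer: 221.0520 mm


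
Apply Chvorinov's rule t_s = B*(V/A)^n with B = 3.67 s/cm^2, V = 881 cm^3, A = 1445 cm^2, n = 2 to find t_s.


Formula: t_s = B * (V/A)^n  (Chvorinov's rule, n=2)
Modulus M = V/A = 881/1445 = 0.609689 cm
M^2 = 0.609689^2 = 0.371721 cm^2
t_s = 3.67 * 0.371721 = 1.3642 s

Final answer: 1.3642 s


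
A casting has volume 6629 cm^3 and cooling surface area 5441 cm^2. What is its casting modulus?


Formula: Casting Modulus M = V / A
M = 6629 cm^3 / 5441 cm^2 = 1.2183 cm

Final answer: 1.2183 cm


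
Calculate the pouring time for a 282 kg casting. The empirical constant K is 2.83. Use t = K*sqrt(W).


Formula: t = K * sqrt(W)
sqrt(W) = sqrt(282) = 16.79286
t = 2.83 * 16.79286 = 47.5238 s


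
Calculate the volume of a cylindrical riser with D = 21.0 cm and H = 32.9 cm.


Formula: V = pi * (D/2)^2 * H  (cylinder volume)
Radius = D/2 = 21.0/2 = 10.5 cm
V = pi * 10.5^2 * 32.9 = 11395.2634 cm^3

Answer: 11395.2634 cm^3


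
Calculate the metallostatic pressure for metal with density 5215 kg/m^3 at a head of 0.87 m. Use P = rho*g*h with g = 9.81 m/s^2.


Formula: P = rho * g * h
rho * g = 5215 * 9.81 = 51159.15 N/m^3
P = 51159.15 * 0.87 = 44508.4605 Pa

44508.4605 Pa


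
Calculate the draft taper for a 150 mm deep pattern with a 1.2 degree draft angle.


Formula: taper = depth * tan(draft_angle)
tan(1.2 deg) = 0.0209470
taper = 150 mm * 0.0209470 = 3.1421 mm


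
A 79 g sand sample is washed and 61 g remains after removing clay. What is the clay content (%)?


Formula: Clay% = (W_total - W_washed) / W_total * 100
Clay mass = 79 - 61 = 18 g
Clay% = 18 / 79 * 100 = 22.7848%


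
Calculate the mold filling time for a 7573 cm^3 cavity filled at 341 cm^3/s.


Formula: t_fill = V_mold / Q_flow
t = 7573 cm^3 / 341 cm^3/s = 22.2082 s

22.2082 s


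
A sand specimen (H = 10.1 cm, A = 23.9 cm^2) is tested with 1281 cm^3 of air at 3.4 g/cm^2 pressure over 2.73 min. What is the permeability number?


Formula: Permeability Number P = (V * H) / (p * A * t)
Numerator: V * H = 1281 * 10.1 = 12938.1
Denominator: p * A * t = 3.4 * 23.9 * 2.73 = 221.8398
P = 12938.1 / 221.8398 = 58.3218

58.3218


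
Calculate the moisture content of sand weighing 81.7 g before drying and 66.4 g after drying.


Formula: MC = (W_wet - W_dry) / W_wet * 100
Water mass = 81.7 - 66.4 = 15.3 g
MC = 15.3 / 81.7 * 100 = 18.7271%

Final answer: 18.7271%


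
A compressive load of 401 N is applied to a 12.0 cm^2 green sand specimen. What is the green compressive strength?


Formula: Compressive Strength = Force / Area
Strength = 401 N / 12.0 cm^2 = 33.4167 N/cm^2

Answer: 33.4167 N/cm^2


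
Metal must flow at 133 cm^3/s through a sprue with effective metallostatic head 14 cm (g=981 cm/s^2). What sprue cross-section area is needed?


Formula: v = sqrt(2*g*h), A = Q/v
Velocity: v = sqrt(2 * 981 * 14) = sqrt(27468) = 165.7347 cm/s
Sprue area: A = Q / v = 133 / 165.7347 = 0.8025 cm^2

Answer: 0.8025 cm^2


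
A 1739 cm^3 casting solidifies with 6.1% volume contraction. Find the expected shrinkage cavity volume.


Formula: V_shrink = V_casting * shrinkage_pct / 100
V_shrink = 1739 cm^3 * 6.1 / 100 = 106.0790 cm^3

Final answer: 106.0790 cm^3


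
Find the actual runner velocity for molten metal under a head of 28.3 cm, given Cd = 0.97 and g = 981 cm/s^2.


Formula: v = Cd * sqrt(2 * g * h)  (Torricelli with discharge coefficient)
2*g*h = 2 * 981 * 28.3 = 55524.6 cm^2/s^2
sqrt(55524.6) = 235.63658 cm/s
v = 0.97 * 235.63658 = 228.5675 cm/s


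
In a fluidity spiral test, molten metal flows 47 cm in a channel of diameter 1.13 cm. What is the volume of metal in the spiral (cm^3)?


Formula: V = pi * (d/2)^2 * L  (cylinder volume)
Radius = 1.13/2 = 0.565 cm
V = pi * 0.565^2 * 47 = 47.1351 cm^3


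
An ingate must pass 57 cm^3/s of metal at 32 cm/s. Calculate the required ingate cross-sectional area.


Formula: A_ingate = Q / v  (continuity equation)
A = 57 cm^3/s / 32 cm/s = 1.7812 cm^2

Answer: 1.7812 cm^2


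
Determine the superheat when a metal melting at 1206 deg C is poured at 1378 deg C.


Formula: Superheat = T_pour - T_melt
Superheat = 1378 - 1206 = 172 deg C

Answer: 172 deg C


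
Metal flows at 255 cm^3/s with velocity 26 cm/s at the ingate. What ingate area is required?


Formula: A_ingate = Q / v  (continuity equation)
A = 255 cm^3/s / 26 cm/s = 9.8077 cm^2

9.8077 cm^2


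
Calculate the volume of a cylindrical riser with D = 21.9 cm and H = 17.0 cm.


Formula: V = pi * (D/2)^2 * H  (cylinder volume)
Radius = D/2 = 21.9/2 = 10.95 cm
V = pi * 10.95^2 * 17.0 = 6403.6418 cm^3


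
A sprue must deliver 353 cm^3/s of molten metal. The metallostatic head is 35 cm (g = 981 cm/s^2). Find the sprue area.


Formula: v = sqrt(2*g*h), A = Q/v
Velocity: v = sqrt(2 * 981 * 35) = sqrt(68670) = 262.0496 cm/s
Sprue area: A = Q / v = 353 / 262.0496 = 1.3471 cm^2

Answer: 1.3471 cm^2


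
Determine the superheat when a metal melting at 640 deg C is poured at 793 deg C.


Formula: Superheat = T_pour - T_melt
Superheat = 793 - 640 = 153 deg C

Answer: 153 deg C


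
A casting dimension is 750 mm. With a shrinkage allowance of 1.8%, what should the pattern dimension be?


Formula: L_pattern = L_casting * (1 + shrinkage_rate/100)
Shrinkage factor = 1 + 1.8/100 = 1.018
L_pattern = 750 mm * 1.018 = 763.5000 mm

Answer: 763.5000 mm


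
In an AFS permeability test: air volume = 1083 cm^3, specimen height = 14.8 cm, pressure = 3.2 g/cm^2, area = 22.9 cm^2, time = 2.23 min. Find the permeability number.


Formula: Permeability Number P = (V * H) / (p * A * t)
Numerator: V * H = 1083 * 14.8 = 16028.4
Denominator: p * A * t = 3.2 * 22.9 * 2.23 = 163.4144
P = 16028.4 / 163.4144 = 98.0844

98.0844


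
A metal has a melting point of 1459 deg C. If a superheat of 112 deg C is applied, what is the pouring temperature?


Formula: T_pour = T_melt + Superheat
T_pour = 1459 + 112 = 1571 deg C


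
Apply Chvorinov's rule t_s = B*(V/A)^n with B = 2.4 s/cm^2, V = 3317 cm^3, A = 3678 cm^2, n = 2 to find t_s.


Formula: t_s = B * (V/A)^n  (Chvorinov's rule, n=2)
Modulus M = V/A = 3317/3678 = 0.901849 cm
M^2 = 0.901849^2 = 0.813332 cm^2
t_s = 2.4 * 0.813332 = 1.9520 s

Answer: 1.9520 s
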